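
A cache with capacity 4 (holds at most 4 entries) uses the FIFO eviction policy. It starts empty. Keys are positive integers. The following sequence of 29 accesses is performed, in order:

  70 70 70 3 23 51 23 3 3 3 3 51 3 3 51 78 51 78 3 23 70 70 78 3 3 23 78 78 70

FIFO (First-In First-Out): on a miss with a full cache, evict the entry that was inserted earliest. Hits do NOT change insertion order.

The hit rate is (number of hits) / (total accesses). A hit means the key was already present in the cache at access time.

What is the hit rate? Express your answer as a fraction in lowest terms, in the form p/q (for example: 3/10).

Answer: 21/29

Derivation:
FIFO simulation (capacity=4):
  1. access 70: MISS. Cache (old->new): [70]
  2. access 70: HIT. Cache (old->new): [70]
  3. access 70: HIT. Cache (old->new): [70]
  4. access 3: MISS. Cache (old->new): [70 3]
  5. access 23: MISS. Cache (old->new): [70 3 23]
  6. access 51: MISS. Cache (old->new): [70 3 23 51]
  7. access 23: HIT. Cache (old->new): [70 3 23 51]
  8. access 3: HIT. Cache (old->new): [70 3 23 51]
  9. access 3: HIT. Cache (old->new): [70 3 23 51]
  10. access 3: HIT. Cache (old->new): [70 3 23 51]
  11. access 3: HIT. Cache (old->new): [70 3 23 51]
  12. access 51: HIT. Cache (old->new): [70 3 23 51]
  13. access 3: HIT. Cache (old->new): [70 3 23 51]
  14. access 3: HIT. Cache (old->new): [70 3 23 51]
  15. access 51: HIT. Cache (old->new): [70 3 23 51]
  16. access 78: MISS, evict 70. Cache (old->new): [3 23 51 78]
  17. access 51: HIT. Cache (old->new): [3 23 51 78]
  18. access 78: HIT. Cache (old->new): [3 23 51 78]
  19. access 3: HIT. Cache (old->new): [3 23 51 78]
  20. access 23: HIT. Cache (old->new): [3 23 51 78]
  21. access 70: MISS, evict 3. Cache (old->new): [23 51 78 70]
  22. access 70: HIT. Cache (old->new): [23 51 78 70]
  23. access 78: HIT. Cache (old->new): [23 51 78 70]
  24. access 3: MISS, evict 23. Cache (old->new): [51 78 70 3]
  25. access 3: HIT. Cache (old->new): [51 78 70 3]
  26. access 23: MISS, evict 51. Cache (old->new): [78 70 3 23]
  27. access 78: HIT. Cache (old->new): [78 70 3 23]
  28. access 78: HIT. Cache (old->new): [78 70 3 23]
  29. access 70: HIT. Cache (old->new): [78 70 3 23]
Total: 21 hits, 8 misses, 4 evictions

Hit rate = 21/29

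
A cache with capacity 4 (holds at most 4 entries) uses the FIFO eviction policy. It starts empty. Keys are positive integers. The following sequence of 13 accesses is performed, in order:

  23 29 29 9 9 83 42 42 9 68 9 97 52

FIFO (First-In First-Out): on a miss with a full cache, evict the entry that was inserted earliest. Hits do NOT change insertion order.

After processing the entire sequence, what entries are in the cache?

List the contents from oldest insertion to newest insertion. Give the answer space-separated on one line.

Answer: 42 68 97 52

Derivation:
FIFO simulation (capacity=4):
  1. access 23: MISS. Cache (old->new): [23]
  2. access 29: MISS. Cache (old->new): [23 29]
  3. access 29: HIT. Cache (old->new): [23 29]
  4. access 9: MISS. Cache (old->new): [23 29 9]
  5. access 9: HIT. Cache (old->new): [23 29 9]
  6. access 83: MISS. Cache (old->new): [23 29 9 83]
  7. access 42: MISS, evict 23. Cache (old->new): [29 9 83 42]
  8. access 42: HIT. Cache (old->new): [29 9 83 42]
  9. access 9: HIT. Cache (old->new): [29 9 83 42]
  10. access 68: MISS, evict 29. Cache (old->new): [9 83 42 68]
  11. access 9: HIT. Cache (old->new): [9 83 42 68]
  12. access 97: MISS, evict 9. Cache (old->new): [83 42 68 97]
  13. access 52: MISS, evict 83. Cache (old->new): [42 68 97 52]
Total: 5 hits, 8 misses, 4 evictions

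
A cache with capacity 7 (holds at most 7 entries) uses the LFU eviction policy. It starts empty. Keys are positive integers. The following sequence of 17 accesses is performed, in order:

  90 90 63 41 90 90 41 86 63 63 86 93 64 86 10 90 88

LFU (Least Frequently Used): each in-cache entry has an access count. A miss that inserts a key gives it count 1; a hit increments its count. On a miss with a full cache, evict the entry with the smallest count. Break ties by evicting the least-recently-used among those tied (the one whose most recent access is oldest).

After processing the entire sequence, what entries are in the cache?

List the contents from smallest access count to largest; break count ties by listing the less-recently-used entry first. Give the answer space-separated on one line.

Answer: 64 10 88 41 63 86 90

Derivation:
LFU simulation (capacity=7):
  1. access 90: MISS. Cache: [90(c=1)]
  2. access 90: HIT, count now 2. Cache: [90(c=2)]
  3. access 63: MISS. Cache: [63(c=1) 90(c=2)]
  4. access 41: MISS. Cache: [63(c=1) 41(c=1) 90(c=2)]
  5. access 90: HIT, count now 3. Cache: [63(c=1) 41(c=1) 90(c=3)]
  6. access 90: HIT, count now 4. Cache: [63(c=1) 41(c=1) 90(c=4)]
  7. access 41: HIT, count now 2. Cache: [63(c=1) 41(c=2) 90(c=4)]
  8. access 86: MISS. Cache: [63(c=1) 86(c=1) 41(c=2) 90(c=4)]
  9. access 63: HIT, count now 2. Cache: [86(c=1) 41(c=2) 63(c=2) 90(c=4)]
  10. access 63: HIT, count now 3. Cache: [86(c=1) 41(c=2) 63(c=3) 90(c=4)]
  11. access 86: HIT, count now 2. Cache: [41(c=2) 86(c=2) 63(c=3) 90(c=4)]
  12. access 93: MISS. Cache: [93(c=1) 41(c=2) 86(c=2) 63(c=3) 90(c=4)]
  13. access 64: MISS. Cache: [93(c=1) 64(c=1) 41(c=2) 86(c=2) 63(c=3) 90(c=4)]
  14. access 86: HIT, count now 3. Cache: [93(c=1) 64(c=1) 41(c=2) 63(c=3) 86(c=3) 90(c=4)]
  15. access 10: MISS. Cache: [93(c=1) 64(c=1) 10(c=1) 41(c=2) 63(c=3) 86(c=3) 90(c=4)]
  16. access 90: HIT, count now 5. Cache: [93(c=1) 64(c=1) 10(c=1) 41(c=2) 63(c=3) 86(c=3) 90(c=5)]
  17. access 88: MISS, evict 93(c=1). Cache: [64(c=1) 10(c=1) 88(c=1) 41(c=2) 63(c=3) 86(c=3) 90(c=5)]
Total: 9 hits, 8 misses, 1 evictions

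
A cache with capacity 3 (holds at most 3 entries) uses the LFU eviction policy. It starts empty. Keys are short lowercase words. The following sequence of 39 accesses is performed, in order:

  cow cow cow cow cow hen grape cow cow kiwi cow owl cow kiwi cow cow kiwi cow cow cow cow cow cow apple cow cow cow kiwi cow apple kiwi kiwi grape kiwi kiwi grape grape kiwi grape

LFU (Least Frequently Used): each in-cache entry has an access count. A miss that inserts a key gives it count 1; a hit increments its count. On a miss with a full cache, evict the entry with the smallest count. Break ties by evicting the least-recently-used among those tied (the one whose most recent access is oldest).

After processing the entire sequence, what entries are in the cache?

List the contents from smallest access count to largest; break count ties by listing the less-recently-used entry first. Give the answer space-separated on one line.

Answer: grape kiwi cow

Derivation:
LFU simulation (capacity=3):
  1. access cow: MISS. Cache: [cow(c=1)]
  2. access cow: HIT, count now 2. Cache: [cow(c=2)]
  3. access cow: HIT, count now 3. Cache: [cow(c=3)]
  4. access cow: HIT, count now 4. Cache: [cow(c=4)]
  5. access cow: HIT, count now 5. Cache: [cow(c=5)]
  6. access hen: MISS. Cache: [hen(c=1) cow(c=5)]
  7. access grape: MISS. Cache: [hen(c=1) grape(c=1) cow(c=5)]
  8. access cow: HIT, count now 6. Cache: [hen(c=1) grape(c=1) cow(c=6)]
  9. access cow: HIT, count now 7. Cache: [hen(c=1) grape(c=1) cow(c=7)]
  10. access kiwi: MISS, evict hen(c=1). Cache: [grape(c=1) kiwi(c=1) cow(c=7)]
  11. access cow: HIT, count now 8. Cache: [grape(c=1) kiwi(c=1) cow(c=8)]
  12. access owl: MISS, evict grape(c=1). Cache: [kiwi(c=1) owl(c=1) cow(c=8)]
  13. access cow: HIT, count now 9. Cache: [kiwi(c=1) owl(c=1) cow(c=9)]
  14. access kiwi: HIT, count now 2. Cache: [owl(c=1) kiwi(c=2) cow(c=9)]
  15. access cow: HIT, count now 10. Cache: [owl(c=1) kiwi(c=2) cow(c=10)]
  16. access cow: HIT, count now 11. Cache: [owl(c=1) kiwi(c=2) cow(c=11)]
  17. access kiwi: HIT, count now 3. Cache: [owl(c=1) kiwi(c=3) cow(c=11)]
  18. access cow: HIT, count now 12. Cache: [owl(c=1) kiwi(c=3) cow(c=12)]
  19. access cow: HIT, count now 13. Cache: [owl(c=1) kiwi(c=3) cow(c=13)]
  20. access cow: HIT, count now 14. Cache: [owl(c=1) kiwi(c=3) cow(c=14)]
  21. access cow: HIT, count now 15. Cache: [owl(c=1) kiwi(c=3) cow(c=15)]
  22. access cow: HIT, count now 16. Cache: [owl(c=1) kiwi(c=3) cow(c=16)]
  23. access cow: HIT, count now 17. Cache: [owl(c=1) kiwi(c=3) cow(c=17)]
  24. access apple: MISS, evict owl(c=1). Cache: [apple(c=1) kiwi(c=3) cow(c=17)]
  25. access cow: HIT, count now 18. Cache: [apple(c=1) kiwi(c=3) cow(c=18)]
  26. access cow: HIT, count now 19. Cache: [apple(c=1) kiwi(c=3) cow(c=19)]
  27. access cow: HIT, count now 20. Cache: [apple(c=1) kiwi(c=3) cow(c=20)]
  28. access kiwi: HIT, count now 4. Cache: [apple(c=1) kiwi(c=4) cow(c=20)]
  29. access cow: HIT, count now 21. Cache: [apple(c=1) kiwi(c=4) cow(c=21)]
  30. access apple: HIT, count now 2. Cache: [apple(c=2) kiwi(c=4) cow(c=21)]
  31. access kiwi: HIT, count now 5. Cache: [apple(c=2) kiwi(c=5) cow(c=21)]
  32. access kiwi: HIT, count now 6. Cache: [apple(c=2) kiwi(c=6) cow(c=21)]
  33. access grape: MISS, evict apple(c=2). Cache: [grape(c=1) kiwi(c=6) cow(c=21)]
  34. access kiwi: HIT, count now 7. Cache: [grape(c=1) kiwi(c=7) cow(c=21)]
  35. access kiwi: HIT, count now 8. Cache: [grape(c=1) kiwi(c=8) cow(c=21)]
  36. access grape: HIT, count now 2. Cache: [grape(c=2) kiwi(c=8) cow(c=21)]
  37. access grape: HIT, count now 3. Cache: [grape(c=3) kiwi(c=8) cow(c=21)]
  38. access kiwi: HIT, count now 9. Cache: [grape(c=3) kiwi(c=9) cow(c=21)]
  39. access grape: HIT, count now 4. Cache: [grape(c=4) kiwi(c=9) cow(c=21)]
Total: 32 hits, 7 misses, 4 evictions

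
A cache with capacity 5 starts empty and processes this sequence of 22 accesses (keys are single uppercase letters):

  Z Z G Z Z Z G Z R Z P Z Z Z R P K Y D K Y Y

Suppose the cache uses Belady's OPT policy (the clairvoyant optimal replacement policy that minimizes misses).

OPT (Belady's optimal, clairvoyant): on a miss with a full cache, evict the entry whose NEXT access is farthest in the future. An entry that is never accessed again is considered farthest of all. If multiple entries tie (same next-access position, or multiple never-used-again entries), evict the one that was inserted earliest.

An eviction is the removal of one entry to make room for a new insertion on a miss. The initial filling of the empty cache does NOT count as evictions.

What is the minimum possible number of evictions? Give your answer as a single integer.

OPT (Belady) simulation (capacity=5):
  1. access Z: MISS. Cache: [Z]
  2. access Z: HIT. Next use of Z: step 4. Cache: [Z]
  3. access G: MISS. Cache: [Z G]
  4. access Z: HIT. Next use of Z: step 5. Cache: [Z G]
  5. access Z: HIT. Next use of Z: step 6. Cache: [Z G]
  6. access Z: HIT. Next use of Z: step 8. Cache: [Z G]
  7. access G: HIT. Next use of G: never. Cache: [Z G]
  8. access Z: HIT. Next use of Z: step 10. Cache: [Z G]
  9. access R: MISS. Cache: [Z G R]
  10. access Z: HIT. Next use of Z: step 12. Cache: [Z G R]
  11. access P: MISS. Cache: [Z G R P]
  12. access Z: HIT. Next use of Z: step 13. Cache: [Z G R P]
  13. access Z: HIT. Next use of Z: step 14. Cache: [Z G R P]
  14. access Z: HIT. Next use of Z: never. Cache: [Z G R P]
  15. access R: HIT. Next use of R: never. Cache: [Z G R P]
  16. access P: HIT. Next use of P: never. Cache: [Z G R P]
  17. access K: MISS. Cache: [Z G R P K]
  18. access Y: MISS, evict Z (next use: never). Cache: [G R P K Y]
  19. access D: MISS, evict G (next use: never). Cache: [R P K Y D]
  20. access K: HIT. Next use of K: never. Cache: [R P K Y D]
  21. access Y: HIT. Next use of Y: step 22. Cache: [R P K Y D]
  22. access Y: HIT. Next use of Y: never. Cache: [R P K Y D]
Total: 15 hits, 7 misses, 2 evictions

Answer: 2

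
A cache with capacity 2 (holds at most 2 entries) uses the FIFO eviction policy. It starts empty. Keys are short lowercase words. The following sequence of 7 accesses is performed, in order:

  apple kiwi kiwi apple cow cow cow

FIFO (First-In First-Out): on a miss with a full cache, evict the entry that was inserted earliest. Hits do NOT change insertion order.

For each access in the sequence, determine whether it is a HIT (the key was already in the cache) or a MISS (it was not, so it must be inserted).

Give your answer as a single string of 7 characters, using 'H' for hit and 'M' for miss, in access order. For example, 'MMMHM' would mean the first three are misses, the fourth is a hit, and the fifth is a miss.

FIFO simulation (capacity=2):
  1. access apple: MISS. Cache (old->new): [apple]
  2. access kiwi: MISS. Cache (old->new): [apple kiwi]
  3. access kiwi: HIT. Cache (old->new): [apple kiwi]
  4. access apple: HIT. Cache (old->new): [apple kiwi]
  5. access cow: MISS, evict apple. Cache (old->new): [kiwi cow]
  6. access cow: HIT. Cache (old->new): [kiwi cow]
  7. access cow: HIT. Cache (old->new): [kiwi cow]
Total: 4 hits, 3 misses, 1 evictions

Answer: MMHHMHH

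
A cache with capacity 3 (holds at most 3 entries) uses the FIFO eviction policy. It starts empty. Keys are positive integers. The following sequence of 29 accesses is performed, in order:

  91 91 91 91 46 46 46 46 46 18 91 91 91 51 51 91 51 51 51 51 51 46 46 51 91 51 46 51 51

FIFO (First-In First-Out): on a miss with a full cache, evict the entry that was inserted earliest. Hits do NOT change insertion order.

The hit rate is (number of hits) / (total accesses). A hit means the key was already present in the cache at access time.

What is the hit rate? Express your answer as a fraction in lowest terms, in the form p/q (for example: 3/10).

FIFO simulation (capacity=3):
  1. access 91: MISS. Cache (old->new): [91]
  2. access 91: HIT. Cache (old->new): [91]
  3. access 91: HIT. Cache (old->new): [91]
  4. access 91: HIT. Cache (old->new): [91]
  5. access 46: MISS. Cache (old->new): [91 46]
  6. access 46: HIT. Cache (old->new): [91 46]
  7. access 46: HIT. Cache (old->new): [91 46]
  8. access 46: HIT. Cache (old->new): [91 46]
  9. access 46: HIT. Cache (old->new): [91 46]
  10. access 18: MISS. Cache (old->new): [91 46 18]
  11. access 91: HIT. Cache (old->new): [91 46 18]
  12. access 91: HIT. Cache (old->new): [91 46 18]
  13. access 91: HIT. Cache (old->new): [91 46 18]
  14. access 51: MISS, evict 91. Cache (old->new): [46 18 51]
  15. access 51: HIT. Cache (old->new): [46 18 51]
  16. access 91: MISS, evict 46. Cache (old->new): [18 51 91]
  17. access 51: HIT. Cache (old->new): [18 51 91]
  18. access 51: HIT. Cache (old->new): [18 51 91]
  19. access 51: HIT. Cache (old->new): [18 51 91]
  20. access 51: HIT. Cache (old->new): [18 51 91]
  21. access 51: HIT. Cache (old->new): [18 51 91]
  22. access 46: MISS, evict 18. Cache (old->new): [51 91 46]
  23. access 46: HIT. Cache (old->new): [51 91 46]
  24. access 51: HIT. Cache (old->new): [51 91 46]
  25. access 91: HIT. Cache (old->new): [51 91 46]
  26. access 51: HIT. Cache (old->new): [51 91 46]
  27. access 46: HIT. Cache (old->new): [51 91 46]
  28. access 51: HIT. Cache (old->new): [51 91 46]
  29. access 51: HIT. Cache (old->new): [51 91 46]
Total: 23 hits, 6 misses, 3 evictions

Hit rate = 23/29

Answer: 23/29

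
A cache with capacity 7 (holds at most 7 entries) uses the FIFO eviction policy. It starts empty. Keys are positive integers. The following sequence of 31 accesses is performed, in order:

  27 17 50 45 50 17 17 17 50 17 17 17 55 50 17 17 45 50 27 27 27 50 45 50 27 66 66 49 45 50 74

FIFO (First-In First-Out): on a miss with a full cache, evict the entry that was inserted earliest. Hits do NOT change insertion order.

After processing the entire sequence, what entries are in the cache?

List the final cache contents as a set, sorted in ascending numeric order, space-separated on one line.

FIFO simulation (capacity=7):
  1. access 27: MISS. Cache (old->new): [27]
  2. access 17: MISS. Cache (old->new): [27 17]
  3. access 50: MISS. Cache (old->new): [27 17 50]
  4. access 45: MISS. Cache (old->new): [27 17 50 45]
  5. access 50: HIT. Cache (old->new): [27 17 50 45]
  6. access 17: HIT. Cache (old->new): [27 17 50 45]
  7. access 17: HIT. Cache (old->new): [27 17 50 45]
  8. access 17: HIT. Cache (old->new): [27 17 50 45]
  9. access 50: HIT. Cache (old->new): [27 17 50 45]
  10. access 17: HIT. Cache (old->new): [27 17 50 45]
  11. access 17: HIT. Cache (old->new): [27 17 50 45]
  12. access 17: HIT. Cache (old->new): [27 17 50 45]
  13. access 55: MISS. Cache (old->new): [27 17 50 45 55]
  14. access 50: HIT. Cache (old->new): [27 17 50 45 55]
  15. access 17: HIT. Cache (old->new): [27 17 50 45 55]
  16. access 17: HIT. Cache (old->new): [27 17 50 45 55]
  17. access 45: HIT. Cache (old->new): [27 17 50 45 55]
  18. access 50: HIT. Cache (old->new): [27 17 50 45 55]
  19. access 27: HIT. Cache (old->new): [27 17 50 45 55]
  20. access 27: HIT. Cache (old->new): [27 17 50 45 55]
  21. access 27: HIT. Cache (old->new): [27 17 50 45 55]
  22. access 50: HIT. Cache (old->new): [27 17 50 45 55]
  23. access 45: HIT. Cache (old->new): [27 17 50 45 55]
  24. access 50: HIT. Cache (old->new): [27 17 50 45 55]
  25. access 27: HIT. Cache (old->new): [27 17 50 45 55]
  26. access 66: MISS. Cache (old->new): [27 17 50 45 55 66]
  27. access 66: HIT. Cache (old->new): [27 17 50 45 55 66]
  28. access 49: MISS. Cache (old->new): [27 17 50 45 55 66 49]
  29. access 45: HIT. Cache (old->new): [27 17 50 45 55 66 49]
  30. access 50: HIT. Cache (old->new): [27 17 50 45 55 66 49]
  31. access 74: MISS, evict 27. Cache (old->new): [17 50 45 55 66 49 74]
Total: 23 hits, 8 misses, 1 evictions

Answer: 17 45 49 50 55 66 74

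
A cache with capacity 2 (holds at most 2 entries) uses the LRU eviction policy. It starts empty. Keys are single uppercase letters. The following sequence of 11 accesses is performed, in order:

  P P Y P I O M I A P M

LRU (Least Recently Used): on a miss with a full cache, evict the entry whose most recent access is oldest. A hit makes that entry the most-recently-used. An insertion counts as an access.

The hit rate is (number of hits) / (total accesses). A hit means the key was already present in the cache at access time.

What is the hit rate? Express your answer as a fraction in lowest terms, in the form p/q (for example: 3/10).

Answer: 2/11

Derivation:
LRU simulation (capacity=2):
  1. access P: MISS. Cache (LRU->MRU): [P]
  2. access P: HIT. Cache (LRU->MRU): [P]
  3. access Y: MISS. Cache (LRU->MRU): [P Y]
  4. access P: HIT. Cache (LRU->MRU): [Y P]
  5. access I: MISS, evict Y. Cache (LRU->MRU): [P I]
  6. access O: MISS, evict P. Cache (LRU->MRU): [I O]
  7. access M: MISS, evict I. Cache (LRU->MRU): [O M]
  8. access I: MISS, evict O. Cache (LRU->MRU): [M I]
  9. access A: MISS, evict M. Cache (LRU->MRU): [I A]
  10. access P: MISS, evict I. Cache (LRU->MRU): [A P]
  11. access M: MISS, evict A. Cache (LRU->MRU): [P M]
Total: 2 hits, 9 misses, 7 evictions

Hit rate = 2/11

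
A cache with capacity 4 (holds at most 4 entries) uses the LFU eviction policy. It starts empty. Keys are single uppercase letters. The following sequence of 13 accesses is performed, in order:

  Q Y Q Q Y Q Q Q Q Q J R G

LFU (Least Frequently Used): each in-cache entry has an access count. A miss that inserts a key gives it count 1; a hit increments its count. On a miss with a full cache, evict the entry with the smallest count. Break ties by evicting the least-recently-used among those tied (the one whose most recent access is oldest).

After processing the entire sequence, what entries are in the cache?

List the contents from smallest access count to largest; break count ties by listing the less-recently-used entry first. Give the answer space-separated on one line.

Answer: R G Y Q

Derivation:
LFU simulation (capacity=4):
  1. access Q: MISS. Cache: [Q(c=1)]
  2. access Y: MISS. Cache: [Q(c=1) Y(c=1)]
  3. access Q: HIT, count now 2. Cache: [Y(c=1) Q(c=2)]
  4. access Q: HIT, count now 3. Cache: [Y(c=1) Q(c=3)]
  5. access Y: HIT, count now 2. Cache: [Y(c=2) Q(c=3)]
  6. access Q: HIT, count now 4. Cache: [Y(c=2) Q(c=4)]
  7. access Q: HIT, count now 5. Cache: [Y(c=2) Q(c=5)]
  8. access Q: HIT, count now 6. Cache: [Y(c=2) Q(c=6)]
  9. access Q: HIT, count now 7. Cache: [Y(c=2) Q(c=7)]
  10. access Q: HIT, count now 8. Cache: [Y(c=2) Q(c=8)]
  11. access J: MISS. Cache: [J(c=1) Y(c=2) Q(c=8)]
  12. access R: MISS. Cache: [J(c=1) R(c=1) Y(c=2) Q(c=8)]
  13. access G: MISS, evict J(c=1). Cache: [R(c=1) G(c=1) Y(c=2) Q(c=8)]
Total: 8 hits, 5 misses, 1 evictions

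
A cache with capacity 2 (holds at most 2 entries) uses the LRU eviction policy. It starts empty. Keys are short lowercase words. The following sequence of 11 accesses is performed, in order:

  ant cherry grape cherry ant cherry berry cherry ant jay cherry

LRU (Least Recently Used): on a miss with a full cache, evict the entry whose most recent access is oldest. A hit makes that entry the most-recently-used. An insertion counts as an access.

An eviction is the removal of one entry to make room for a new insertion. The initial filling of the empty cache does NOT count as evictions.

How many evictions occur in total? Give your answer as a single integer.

Answer: 6

Derivation:
LRU simulation (capacity=2):
  1. access ant: MISS. Cache (LRU->MRU): [ant]
  2. access cherry: MISS. Cache (LRU->MRU): [ant cherry]
  3. access grape: MISS, evict ant. Cache (LRU->MRU): [cherry grape]
  4. access cherry: HIT. Cache (LRU->MRU): [grape cherry]
  5. access ant: MISS, evict grape. Cache (LRU->MRU): [cherry ant]
  6. access cherry: HIT. Cache (LRU->MRU): [ant cherry]
  7. access berry: MISS, evict ant. Cache (LRU->MRU): [cherry berry]
  8. access cherry: HIT. Cache (LRU->MRU): [berry cherry]
  9. access ant: MISS, evict berry. Cache (LRU->MRU): [cherry ant]
  10. access jay: MISS, evict cherry. Cache (LRU->MRU): [ant jay]
  11. access cherry: MISS, evict ant. Cache (LRU->MRU): [jay cherry]
Total: 3 hits, 8 misses, 6 evictions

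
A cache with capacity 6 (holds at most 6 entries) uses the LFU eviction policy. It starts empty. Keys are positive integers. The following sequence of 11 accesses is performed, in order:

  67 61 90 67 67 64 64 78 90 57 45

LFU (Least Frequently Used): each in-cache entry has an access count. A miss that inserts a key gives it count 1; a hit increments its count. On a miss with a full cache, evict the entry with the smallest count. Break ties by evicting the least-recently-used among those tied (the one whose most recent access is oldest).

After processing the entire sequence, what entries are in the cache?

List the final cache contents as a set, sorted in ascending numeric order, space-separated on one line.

Answer: 45 57 64 67 78 90

Derivation:
LFU simulation (capacity=6):
  1. access 67: MISS. Cache: [67(c=1)]
  2. access 61: MISS. Cache: [67(c=1) 61(c=1)]
  3. access 90: MISS. Cache: [67(c=1) 61(c=1) 90(c=1)]
  4. access 67: HIT, count now 2. Cache: [61(c=1) 90(c=1) 67(c=2)]
  5. access 67: HIT, count now 3. Cache: [61(c=1) 90(c=1) 67(c=3)]
  6. access 64: MISS. Cache: [61(c=1) 90(c=1) 64(c=1) 67(c=3)]
  7. access 64: HIT, count now 2. Cache: [61(c=1) 90(c=1) 64(c=2) 67(c=3)]
  8. access 78: MISS. Cache: [61(c=1) 90(c=1) 78(c=1) 64(c=2) 67(c=3)]
  9. access 90: HIT, count now 2. Cache: [61(c=1) 78(c=1) 64(c=2) 90(c=2) 67(c=3)]
  10. access 57: MISS. Cache: [61(c=1) 78(c=1) 57(c=1) 64(c=2) 90(c=2) 67(c=3)]
  11. access 45: MISS, evict 61(c=1). Cache: [78(c=1) 57(c=1) 45(c=1) 64(c=2) 90(c=2) 67(c=3)]
Total: 4 hits, 7 misses, 1 evictions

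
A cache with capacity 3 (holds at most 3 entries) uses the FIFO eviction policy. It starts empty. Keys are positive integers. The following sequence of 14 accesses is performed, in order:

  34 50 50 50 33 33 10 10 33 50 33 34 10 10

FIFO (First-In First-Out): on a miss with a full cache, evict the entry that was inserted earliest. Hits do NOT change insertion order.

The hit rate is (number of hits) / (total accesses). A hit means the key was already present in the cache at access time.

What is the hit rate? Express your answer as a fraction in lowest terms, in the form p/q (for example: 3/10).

Answer: 9/14

Derivation:
FIFO simulation (capacity=3):
  1. access 34: MISS. Cache (old->new): [34]
  2. access 50: MISS. Cache (old->new): [34 50]
  3. access 50: HIT. Cache (old->new): [34 50]
  4. access 50: HIT. Cache (old->new): [34 50]
  5. access 33: MISS. Cache (old->new): [34 50 33]
  6. access 33: HIT. Cache (old->new): [34 50 33]
  7. access 10: MISS, evict 34. Cache (old->new): [50 33 10]
  8. access 10: HIT. Cache (old->new): [50 33 10]
  9. access 33: HIT. Cache (old->new): [50 33 10]
  10. access 50: HIT. Cache (old->new): [50 33 10]
  11. access 33: HIT. Cache (old->new): [50 33 10]
  12. access 34: MISS, evict 50. Cache (old->new): [33 10 34]
  13. access 10: HIT. Cache (old->new): [33 10 34]
  14. access 10: HIT. Cache (old->new): [33 10 34]
Total: 9 hits, 5 misses, 2 evictions

Hit rate = 9/14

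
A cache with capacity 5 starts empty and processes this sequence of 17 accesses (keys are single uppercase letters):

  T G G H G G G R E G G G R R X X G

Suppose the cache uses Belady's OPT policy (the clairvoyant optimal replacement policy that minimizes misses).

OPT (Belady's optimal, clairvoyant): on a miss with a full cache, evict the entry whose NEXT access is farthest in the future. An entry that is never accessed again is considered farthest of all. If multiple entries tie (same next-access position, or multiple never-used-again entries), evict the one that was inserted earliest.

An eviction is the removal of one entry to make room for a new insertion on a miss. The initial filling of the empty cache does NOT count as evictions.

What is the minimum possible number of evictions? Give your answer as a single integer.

Answer: 1

Derivation:
OPT (Belady) simulation (capacity=5):
  1. access T: MISS. Cache: [T]
  2. access G: MISS. Cache: [T G]
  3. access G: HIT. Next use of G: step 5. Cache: [T G]
  4. access H: MISS. Cache: [T G H]
  5. access G: HIT. Next use of G: step 6. Cache: [T G H]
  6. access G: HIT. Next use of G: step 7. Cache: [T G H]
  7. access G: HIT. Next use of G: step 10. Cache: [T G H]
  8. access R: MISS. Cache: [T G H R]
  9. access E: MISS. Cache: [T G H R E]
  10. access G: HIT. Next use of G: step 11. Cache: [T G H R E]
  11. access G: HIT. Next use of G: step 12. Cache: [T G H R E]
  12. access G: HIT. Next use of G: step 17. Cache: [T G H R E]
  13. access R: HIT. Next use of R: step 14. Cache: [T G H R E]
  14. access R: HIT. Next use of R: never. Cache: [T G H R E]
  15. access X: MISS, evict T (next use: never). Cache: [G H R E X]
  16. access X: HIT. Next use of X: never. Cache: [G H R E X]
  17. access G: HIT. Next use of G: never. Cache: [G H R E X]
Total: 11 hits, 6 misses, 1 evictions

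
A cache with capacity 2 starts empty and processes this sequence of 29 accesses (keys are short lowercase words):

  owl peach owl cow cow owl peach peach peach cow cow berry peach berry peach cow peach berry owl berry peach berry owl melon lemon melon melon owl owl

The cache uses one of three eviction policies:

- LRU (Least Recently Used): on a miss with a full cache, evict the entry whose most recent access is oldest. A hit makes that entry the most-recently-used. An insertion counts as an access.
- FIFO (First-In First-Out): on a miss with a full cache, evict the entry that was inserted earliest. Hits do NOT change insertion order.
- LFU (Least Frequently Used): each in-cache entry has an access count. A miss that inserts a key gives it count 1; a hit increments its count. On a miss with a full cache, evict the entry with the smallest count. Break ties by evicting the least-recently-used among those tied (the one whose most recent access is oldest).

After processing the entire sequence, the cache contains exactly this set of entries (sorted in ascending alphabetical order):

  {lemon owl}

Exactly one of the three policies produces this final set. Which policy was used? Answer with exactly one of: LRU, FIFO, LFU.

Simulating under each policy and comparing final sets:
  LRU: final set = {melon owl} -> differs
  FIFO: final set = {lemon owl} -> MATCHES target
  LFU: final set = {owl peach} -> differs
Only FIFO produces the target set.

Answer: FIFO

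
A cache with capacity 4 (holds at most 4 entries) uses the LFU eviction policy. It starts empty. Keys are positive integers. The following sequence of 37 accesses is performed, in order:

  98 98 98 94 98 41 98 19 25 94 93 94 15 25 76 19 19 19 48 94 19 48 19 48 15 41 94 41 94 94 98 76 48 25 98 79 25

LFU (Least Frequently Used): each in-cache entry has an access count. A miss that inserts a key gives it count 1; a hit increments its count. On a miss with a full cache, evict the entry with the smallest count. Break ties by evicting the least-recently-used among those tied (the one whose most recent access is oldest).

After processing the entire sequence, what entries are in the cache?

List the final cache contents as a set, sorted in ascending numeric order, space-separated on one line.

LFU simulation (capacity=4):
  1. access 98: MISS. Cache: [98(c=1)]
  2. access 98: HIT, count now 2. Cache: [98(c=2)]
  3. access 98: HIT, count now 3. Cache: [98(c=3)]
  4. access 94: MISS. Cache: [94(c=1) 98(c=3)]
  5. access 98: HIT, count now 4. Cache: [94(c=1) 98(c=4)]
  6. access 41: MISS. Cache: [94(c=1) 41(c=1) 98(c=4)]
  7. access 98: HIT, count now 5. Cache: [94(c=1) 41(c=1) 98(c=5)]
  8. access 19: MISS. Cache: [94(c=1) 41(c=1) 19(c=1) 98(c=5)]
  9. access 25: MISS, evict 94(c=1). Cache: [41(c=1) 19(c=1) 25(c=1) 98(c=5)]
  10. access 94: MISS, evict 41(c=1). Cache: [19(c=1) 25(c=1) 94(c=1) 98(c=5)]
  11. access 93: MISS, evict 19(c=1). Cache: [25(c=1) 94(c=1) 93(c=1) 98(c=5)]
  12. access 94: HIT, count now 2. Cache: [25(c=1) 93(c=1) 94(c=2) 98(c=5)]
  13. access 15: MISS, evict 25(c=1). Cache: [93(c=1) 15(c=1) 94(c=2) 98(c=5)]
  14. access 25: MISS, evict 93(c=1). Cache: [15(c=1) 25(c=1) 94(c=2) 98(c=5)]
  15. access 76: MISS, evict 15(c=1). Cache: [25(c=1) 76(c=1) 94(c=2) 98(c=5)]
  16. access 19: MISS, evict 25(c=1). Cache: [76(c=1) 19(c=1) 94(c=2) 98(c=5)]
  17. access 19: HIT, count now 2. Cache: [76(c=1) 94(c=2) 19(c=2) 98(c=5)]
  18. access 19: HIT, count now 3. Cache: [76(c=1) 94(c=2) 19(c=3) 98(c=5)]
  19. access 48: MISS, evict 76(c=1). Cache: [48(c=1) 94(c=2) 19(c=3) 98(c=5)]
  20. access 94: HIT, count now 3. Cache: [48(c=1) 19(c=3) 94(c=3) 98(c=5)]
  21. access 19: HIT, count now 4. Cache: [48(c=1) 94(c=3) 19(c=4) 98(c=5)]
  22. access 48: HIT, count now 2. Cache: [48(c=2) 94(c=3) 19(c=4) 98(c=5)]
  23. access 19: HIT, count now 5. Cache: [48(c=2) 94(c=3) 98(c=5) 19(c=5)]
  24. access 48: HIT, count now 3. Cache: [94(c=3) 48(c=3) 98(c=5) 19(c=5)]
  25. access 15: MISS, evict 94(c=3). Cache: [15(c=1) 48(c=3) 98(c=5) 19(c=5)]
  26. access 41: MISS, evict 15(c=1). Cache: [41(c=1) 48(c=3) 98(c=5) 19(c=5)]
  27. access 94: MISS, evict 41(c=1). Cache: [94(c=1) 48(c=3) 98(c=5) 19(c=5)]
  28. access 41: MISS, evict 94(c=1). Cache: [41(c=1) 48(c=3) 98(c=5) 19(c=5)]
  29. access 94: MISS, evict 41(c=1). Cache: [94(c=1) 48(c=3) 98(c=5) 19(c=5)]
  30. access 94: HIT, count now 2. Cache: [94(c=2) 48(c=3) 98(c=5) 19(c=5)]
  31. access 98: HIT, count now 6. Cache: [94(c=2) 48(c=3) 19(c=5) 98(c=6)]
  32. access 76: MISS, evict 94(c=2). Cache: [76(c=1) 48(c=3) 19(c=5) 98(c=6)]
  33. access 48: HIT, count now 4. Cache: [76(c=1) 48(c=4) 19(c=5) 98(c=6)]
  34. access 25: MISS, evict 76(c=1). Cache: [25(c=1) 48(c=4) 19(c=5) 98(c=6)]
  35. access 98: HIT, count now 7. Cache: [25(c=1) 48(c=4) 19(c=5) 98(c=7)]
  36. access 79: MISS, evict 25(c=1). Cache: [79(c=1) 48(c=4) 19(c=5) 98(c=7)]
  37. access 25: MISS, evict 79(c=1). Cache: [25(c=1) 48(c=4) 19(c=5) 98(c=7)]
Total: 16 hits, 21 misses, 17 evictions

Answer: 19 25 48 98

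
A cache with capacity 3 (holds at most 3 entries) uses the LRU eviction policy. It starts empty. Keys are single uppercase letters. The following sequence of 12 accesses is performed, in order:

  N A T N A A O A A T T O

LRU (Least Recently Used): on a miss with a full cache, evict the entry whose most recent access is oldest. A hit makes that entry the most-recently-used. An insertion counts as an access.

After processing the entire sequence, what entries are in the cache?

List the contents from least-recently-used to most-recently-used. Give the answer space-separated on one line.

LRU simulation (capacity=3):
  1. access N: MISS. Cache (LRU->MRU): [N]
  2. access A: MISS. Cache (LRU->MRU): [N A]
  3. access T: MISS. Cache (LRU->MRU): [N A T]
  4. access N: HIT. Cache (LRU->MRU): [A T N]
  5. access A: HIT. Cache (LRU->MRU): [T N A]
  6. access A: HIT. Cache (LRU->MRU): [T N A]
  7. access O: MISS, evict T. Cache (LRU->MRU): [N A O]
  8. access A: HIT. Cache (LRU->MRU): [N O A]
  9. access A: HIT. Cache (LRU->MRU): [N O A]
  10. access T: MISS, evict N. Cache (LRU->MRU): [O A T]
  11. access T: HIT. Cache (LRU->MRU): [O A T]
  12. access O: HIT. Cache (LRU->MRU): [A T O]
Total: 7 hits, 5 misses, 2 evictions

Answer: A T O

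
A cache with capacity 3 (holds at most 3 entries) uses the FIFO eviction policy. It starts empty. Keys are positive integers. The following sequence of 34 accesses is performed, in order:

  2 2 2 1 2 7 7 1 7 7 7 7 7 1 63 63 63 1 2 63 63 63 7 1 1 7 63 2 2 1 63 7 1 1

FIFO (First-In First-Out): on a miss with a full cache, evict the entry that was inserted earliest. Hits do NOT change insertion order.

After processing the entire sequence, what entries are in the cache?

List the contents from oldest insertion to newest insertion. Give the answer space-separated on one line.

FIFO simulation (capacity=3):
  1. access 2: MISS. Cache (old->new): [2]
  2. access 2: HIT. Cache (old->new): [2]
  3. access 2: HIT. Cache (old->new): [2]
  4. access 1: MISS. Cache (old->new): [2 1]
  5. access 2: HIT. Cache (old->new): [2 1]
  6. access 7: MISS. Cache (old->new): [2 1 7]
  7. access 7: HIT. Cache (old->new): [2 1 7]
  8. access 1: HIT. Cache (old->new): [2 1 7]
  9. access 7: HIT. Cache (old->new): [2 1 7]
  10. access 7: HIT. Cache (old->new): [2 1 7]
  11. access 7: HIT. Cache (old->new): [2 1 7]
  12. access 7: HIT. Cache (old->new): [2 1 7]
  13. access 7: HIT. Cache (old->new): [2 1 7]
  14. access 1: HIT. Cache (old->new): [2 1 7]
  15. access 63: MISS, evict 2. Cache (old->new): [1 7 63]
  16. access 63: HIT. Cache (old->new): [1 7 63]
  17. access 63: HIT. Cache (old->new): [1 7 63]
  18. access 1: HIT. Cache (old->new): [1 7 63]
  19. access 2: MISS, evict 1. Cache (old->new): [7 63 2]
  20. access 63: HIT. Cache (old->new): [7 63 2]
  21. access 63: HIT. Cache (old->new): [7 63 2]
  22. access 63: HIT. Cache (old->new): [7 63 2]
  23. access 7: HIT. Cache (old->new): [7 63 2]
  24. access 1: MISS, evict 7. Cache (old->new): [63 2 1]
  25. access 1: HIT. Cache (old->new): [63 2 1]
  26. access 7: MISS, evict 63. Cache (old->new): [2 1 7]
  27. access 63: MISS, evict 2. Cache (old->new): [1 7 63]
  28. access 2: MISS, evict 1. Cache (old->new): [7 63 2]
  29. access 2: HIT. Cache (old->new): [7 63 2]
  30. access 1: MISS, evict 7. Cache (old->new): [63 2 1]
  31. access 63: HIT. Cache (old->new): [63 2 1]
  32. access 7: MISS, evict 63. Cache (old->new): [2 1 7]
  33. access 1: HIT. Cache (old->new): [2 1 7]
  34. access 1: HIT. Cache (old->new): [2 1 7]
Total: 23 hits, 11 misses, 8 evictions

Answer: 2 1 7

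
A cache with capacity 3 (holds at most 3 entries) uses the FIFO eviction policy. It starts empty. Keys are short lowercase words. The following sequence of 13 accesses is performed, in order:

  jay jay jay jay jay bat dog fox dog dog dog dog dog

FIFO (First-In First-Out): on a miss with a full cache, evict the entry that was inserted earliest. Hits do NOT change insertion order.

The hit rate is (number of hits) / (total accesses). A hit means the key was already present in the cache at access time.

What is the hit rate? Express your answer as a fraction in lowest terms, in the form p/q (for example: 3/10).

Answer: 9/13

Derivation:
FIFO simulation (capacity=3):
  1. access jay: MISS. Cache (old->new): [jay]
  2. access jay: HIT. Cache (old->new): [jay]
  3. access jay: HIT. Cache (old->new): [jay]
  4. access jay: HIT. Cache (old->new): [jay]
  5. access jay: HIT. Cache (old->new): [jay]
  6. access bat: MISS. Cache (old->new): [jay bat]
  7. access dog: MISS. Cache (old->new): [jay bat dog]
  8. access fox: MISS, evict jay. Cache (old->new): [bat dog fox]
  9. access dog: HIT. Cache (old->new): [bat dog fox]
  10. access dog: HIT. Cache (old->new): [bat dog fox]
  11. access dog: HIT. Cache (old->new): [bat dog fox]
  12. access dog: HIT. Cache (old->new): [bat dog fox]
  13. access dog: HIT. Cache (old->new): [bat dog fox]
Total: 9 hits, 4 misses, 1 evictions

Hit rate = 9/13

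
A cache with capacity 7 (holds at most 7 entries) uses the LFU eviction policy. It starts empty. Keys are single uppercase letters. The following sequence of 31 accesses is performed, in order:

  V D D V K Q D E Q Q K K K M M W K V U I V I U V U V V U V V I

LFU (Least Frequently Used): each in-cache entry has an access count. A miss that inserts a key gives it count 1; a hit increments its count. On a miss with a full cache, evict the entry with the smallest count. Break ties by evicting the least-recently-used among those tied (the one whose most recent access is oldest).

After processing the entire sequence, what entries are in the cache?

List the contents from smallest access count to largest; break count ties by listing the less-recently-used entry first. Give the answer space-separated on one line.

LFU simulation (capacity=7):
  1. access V: MISS. Cache: [V(c=1)]
  2. access D: MISS. Cache: [V(c=1) D(c=1)]
  3. access D: HIT, count now 2. Cache: [V(c=1) D(c=2)]
  4. access V: HIT, count now 2. Cache: [D(c=2) V(c=2)]
  5. access K: MISS. Cache: [K(c=1) D(c=2) V(c=2)]
  6. access Q: MISS. Cache: [K(c=1) Q(c=1) D(c=2) V(c=2)]
  7. access D: HIT, count now 3. Cache: [K(c=1) Q(c=1) V(c=2) D(c=3)]
  8. access E: MISS. Cache: [K(c=1) Q(c=1) E(c=1) V(c=2) D(c=3)]
  9. access Q: HIT, count now 2. Cache: [K(c=1) E(c=1) V(c=2) Q(c=2) D(c=3)]
  10. access Q: HIT, count now 3. Cache: [K(c=1) E(c=1) V(c=2) D(c=3) Q(c=3)]
  11. access K: HIT, count now 2. Cache: [E(c=1) V(c=2) K(c=2) D(c=3) Q(c=3)]
  12. access K: HIT, count now 3. Cache: [E(c=1) V(c=2) D(c=3) Q(c=3) K(c=3)]
  13. access K: HIT, count now 4. Cache: [E(c=1) V(c=2) D(c=3) Q(c=3) K(c=4)]
  14. access M: MISS. Cache: [E(c=1) M(c=1) V(c=2) D(c=3) Q(c=3) K(c=4)]
  15. access M: HIT, count now 2. Cache: [E(c=1) V(c=2) M(c=2) D(c=3) Q(c=3) K(c=4)]
  16. access W: MISS. Cache: [E(c=1) W(c=1) V(c=2) M(c=2) D(c=3) Q(c=3) K(c=4)]
  17. access K: HIT, count now 5. Cache: [E(c=1) W(c=1) V(c=2) M(c=2) D(c=3) Q(c=3) K(c=5)]
  18. access V: HIT, count now 3. Cache: [E(c=1) W(c=1) M(c=2) D(c=3) Q(c=3) V(c=3) K(c=5)]
  19. access U: MISS, evict E(c=1). Cache: [W(c=1) U(c=1) M(c=2) D(c=3) Q(c=3) V(c=3) K(c=5)]
  20. access I: MISS, evict W(c=1). Cache: [U(c=1) I(c=1) M(c=2) D(c=3) Q(c=3) V(c=3) K(c=5)]
  21. access V: HIT, count now 4. Cache: [U(c=1) I(c=1) M(c=2) D(c=3) Q(c=3) V(c=4) K(c=5)]
  22. access I: HIT, count now 2. Cache: [U(c=1) M(c=2) I(c=2) D(c=3) Q(c=3) V(c=4) K(c=5)]
  23. access U: HIT, count now 2. Cache: [M(c=2) I(c=2) U(c=2) D(c=3) Q(c=3) V(c=4) K(c=5)]
  24. access V: HIT, count now 5. Cache: [M(c=2) I(c=2) U(c=2) D(c=3) Q(c=3) K(c=5) V(c=5)]
  25. access U: HIT, count now 3. Cache: [M(c=2) I(c=2) D(c=3) Q(c=3) U(c=3) K(c=5) V(c=5)]
  26. access V: HIT, count now 6. Cache: [M(c=2) I(c=2) D(c=3) Q(c=3) U(c=3) K(c=5) V(c=6)]
  27. access V: HIT, count now 7. Cache: [M(c=2) I(c=2) D(c=3) Q(c=3) U(c=3) K(c=5) V(c=7)]
  28. access U: HIT, count now 4. Cache: [M(c=2) I(c=2) D(c=3) Q(c=3) U(c=4) K(c=5) V(c=7)]
  29. access V: HIT, count now 8. Cache: [M(c=2) I(c=2) D(c=3) Q(c=3) U(c=4) K(c=5) V(c=8)]
  30. access V: HIT, count now 9. Cache: [M(c=2) I(c=2) D(c=3) Q(c=3) U(c=4) K(c=5) V(c=9)]
  31. access I: HIT, count now 3. Cache: [M(c=2) D(c=3) Q(c=3) I(c=3) U(c=4) K(c=5) V(c=9)]
Total: 22 hits, 9 misses, 2 evictions

Answer: M D Q I U K V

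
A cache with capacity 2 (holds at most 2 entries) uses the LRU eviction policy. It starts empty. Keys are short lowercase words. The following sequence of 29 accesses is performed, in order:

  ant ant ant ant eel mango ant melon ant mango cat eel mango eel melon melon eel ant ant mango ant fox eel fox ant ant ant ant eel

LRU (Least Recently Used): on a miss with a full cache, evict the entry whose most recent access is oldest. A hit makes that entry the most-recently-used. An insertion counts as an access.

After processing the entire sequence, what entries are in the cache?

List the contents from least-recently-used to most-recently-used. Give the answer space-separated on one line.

LRU simulation (capacity=2):
  1. access ant: MISS. Cache (LRU->MRU): [ant]
  2. access ant: HIT. Cache (LRU->MRU): [ant]
  3. access ant: HIT. Cache (LRU->MRU): [ant]
  4. access ant: HIT. Cache (LRU->MRU): [ant]
  5. access eel: MISS. Cache (LRU->MRU): [ant eel]
  6. access mango: MISS, evict ant. Cache (LRU->MRU): [eel mango]
  7. access ant: MISS, evict eel. Cache (LRU->MRU): [mango ant]
  8. access melon: MISS, evict mango. Cache (LRU->MRU): [ant melon]
  9. access ant: HIT. Cache (LRU->MRU): [melon ant]
  10. access mango: MISS, evict melon. Cache (LRU->MRU): [ant mango]
  11. access cat: MISS, evict ant. Cache (LRU->MRU): [mango cat]
  12. access eel: MISS, evict mango. Cache (LRU->MRU): [cat eel]
  13. access mango: MISS, evict cat. Cache (LRU->MRU): [eel mango]
  14. access eel: HIT. Cache (LRU->MRU): [mango eel]
  15. access melon: MISS, evict mango. Cache (LRU->MRU): [eel melon]
  16. access melon: HIT. Cache (LRU->MRU): [eel melon]
  17. access eel: HIT. Cache (LRU->MRU): [melon eel]
  18. access ant: MISS, evict melon. Cache (LRU->MRU): [eel ant]
  19. access ant: HIT. Cache (LRU->MRU): [eel ant]
  20. access mango: MISS, evict eel. Cache (LRU->MRU): [ant mango]
  21. access ant: HIT. Cache (LRU->MRU): [mango ant]
  22. access fox: MISS, evict mango. Cache (LRU->MRU): [ant fox]
  23. access eel: MISS, evict ant. Cache (LRU->MRU): [fox eel]
  24. access fox: HIT. Cache (LRU->MRU): [eel fox]
  25. access ant: MISS, evict eel. Cache (LRU->MRU): [fox ant]
  26. access ant: HIT. Cache (LRU->MRU): [fox ant]
  27. access ant: HIT. Cache (LRU->MRU): [fox ant]
  28. access ant: HIT. Cache (LRU->MRU): [fox ant]
  29. access eel: MISS, evict fox. Cache (LRU->MRU): [ant eel]
Total: 13 hits, 16 misses, 14 evictions

Answer: ant eel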